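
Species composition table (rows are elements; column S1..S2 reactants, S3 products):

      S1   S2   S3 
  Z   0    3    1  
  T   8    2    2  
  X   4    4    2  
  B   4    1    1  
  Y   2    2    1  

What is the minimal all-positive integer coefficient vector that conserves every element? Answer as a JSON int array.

Coefficients: [1, 2, 6]

Z: 1·0+2·3 = 6 | 6·1 = 6
T: 1·8+2·2 = 12 | 6·2 = 12
X: 1·4+2·4 = 12 | 6·2 = 12
B: 1·4+2·1 = 6 | 6·1 = 6
Y: 1·2+2·2 = 6 | 6·1 = 6
gcd(1,2,6) = 1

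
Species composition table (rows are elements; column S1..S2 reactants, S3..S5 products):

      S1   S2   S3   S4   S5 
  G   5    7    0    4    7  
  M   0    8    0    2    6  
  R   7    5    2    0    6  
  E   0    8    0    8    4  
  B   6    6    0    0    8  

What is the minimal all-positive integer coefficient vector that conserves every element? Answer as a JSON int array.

Coefficients: [3, 5, 5, 2, 6]

G: 3·5+5·7 = 50 | 5·0+2·4+6·7 = 50
M: 3·0+5·8 = 40 | 5·0+2·2+6·6 = 40
R: 3·7+5·5 = 46 | 5·2+2·0+6·6 = 46
E: 3·0+5·8 = 40 | 5·0+2·8+6·4 = 40
B: 3·6+5·6 = 48 | 5·0+2·0+6·8 = 48
gcd(3,5,5,2,6) = 1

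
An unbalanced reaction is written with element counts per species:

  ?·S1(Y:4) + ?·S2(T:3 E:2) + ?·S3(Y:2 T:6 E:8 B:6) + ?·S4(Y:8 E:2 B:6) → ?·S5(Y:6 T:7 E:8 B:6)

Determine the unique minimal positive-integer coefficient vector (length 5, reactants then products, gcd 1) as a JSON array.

Coefficients: [3, 6, 4, 2, 6]

Y: 3·4+6·0+4·2+2·8 = 36 | 6·6 = 36
T: 3·0+6·3+4·6+2·0 = 42 | 6·7 = 42
E: 3·0+6·2+4·8+2·2 = 48 | 6·8 = 48
B: 3·0+6·0+4·6+2·6 = 36 | 6·6 = 36
gcd(3,6,4,2,6) = 1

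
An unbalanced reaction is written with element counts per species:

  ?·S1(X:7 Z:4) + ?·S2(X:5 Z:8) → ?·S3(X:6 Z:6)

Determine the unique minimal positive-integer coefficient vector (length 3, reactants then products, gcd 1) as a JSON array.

Coefficients: [1, 1, 2]

X: 1·7+1·5 = 12 | 2·6 = 12
Z: 1·4+1·8 = 12 | 2·6 = 12
gcd(1,1,2) = 1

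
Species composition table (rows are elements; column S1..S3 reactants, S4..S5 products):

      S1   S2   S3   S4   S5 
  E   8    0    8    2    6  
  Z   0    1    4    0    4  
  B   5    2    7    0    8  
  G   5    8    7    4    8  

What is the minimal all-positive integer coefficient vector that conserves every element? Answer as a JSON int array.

E: 1·8+4·0+5·8 = 48 | 6·2+6·6 = 48
Z: 1·0+4·1+5·4 = 24 | 6·0+6·4 = 24
B: 1·5+4·2+5·7 = 48 | 6·0+6·8 = 48
G: 1·5+4·8+5·7 = 72 | 6·4+6·8 = 72
gcd(1,4,5,6,6) = 1

Coefficients: [1, 4, 5, 6, 6]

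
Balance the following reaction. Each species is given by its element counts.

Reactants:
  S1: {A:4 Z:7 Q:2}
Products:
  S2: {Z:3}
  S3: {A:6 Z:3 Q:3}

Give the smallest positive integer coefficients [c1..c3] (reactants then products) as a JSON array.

Coefficients: [3, 5, 2]

A: 3·4 = 12 | 5·0+2·6 = 12
Z: 3·7 = 21 | 5·3+2·3 = 21
Q: 3·2 = 6 | 5·0+2·3 = 6
gcd(3,5,2) = 1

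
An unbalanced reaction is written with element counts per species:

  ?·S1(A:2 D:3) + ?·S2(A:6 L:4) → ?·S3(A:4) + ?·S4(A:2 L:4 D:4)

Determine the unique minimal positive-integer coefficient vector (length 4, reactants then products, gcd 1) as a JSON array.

A: 4·2+3·6 = 26 | 5·4+3·2 = 26
L: 4·0+3·4 = 12 | 5·0+3·4 = 12
D: 4·3+3·0 = 12 | 5·0+3·4 = 12
gcd(4,3,5,3) = 1

Coefficients: [4, 3, 5, 3]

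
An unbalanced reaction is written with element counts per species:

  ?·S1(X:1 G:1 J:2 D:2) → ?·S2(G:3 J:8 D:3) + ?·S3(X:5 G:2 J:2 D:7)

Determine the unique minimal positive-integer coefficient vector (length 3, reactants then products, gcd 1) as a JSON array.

X: 5·1 = 5 | 1·0+1·5 = 5
G: 5·1 = 5 | 1·3+1·2 = 5
J: 5·2 = 10 | 1·8+1·2 = 10
D: 5·2 = 10 | 1·3+1·7 = 10
gcd(5,1,1) = 1

Coefficients: [5, 1, 1]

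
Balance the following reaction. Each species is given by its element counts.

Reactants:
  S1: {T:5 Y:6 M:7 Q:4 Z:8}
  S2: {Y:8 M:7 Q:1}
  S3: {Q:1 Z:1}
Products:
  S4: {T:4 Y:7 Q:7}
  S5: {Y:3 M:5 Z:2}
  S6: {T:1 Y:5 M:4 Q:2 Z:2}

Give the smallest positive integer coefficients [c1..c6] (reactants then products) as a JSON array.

Coefficients: [2, 5, 6, 1, 5, 6]

T: 2·5+5·0+6·0 = 10 | 1·4+5·0+6·1 = 10
Y: 2·6+5·8+6·0 = 52 | 1·7+5·3+6·5 = 52
M: 2·7+5·7+6·0 = 49 | 1·0+5·5+6·4 = 49
Q: 2·4+5·1+6·1 = 19 | 1·7+5·0+6·2 = 19
Z: 2·8+5·0+6·1 = 22 | 1·0+5·2+6·2 = 22
gcd(2,5,6,1,5,6) = 1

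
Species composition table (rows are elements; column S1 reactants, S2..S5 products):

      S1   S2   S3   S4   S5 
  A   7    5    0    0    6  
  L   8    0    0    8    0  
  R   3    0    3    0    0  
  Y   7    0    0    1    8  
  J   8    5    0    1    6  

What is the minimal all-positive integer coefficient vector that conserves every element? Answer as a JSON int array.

A: 4·7 = 28 | 2·5+4·0+4·0+3·6 = 28
L: 4·8 = 32 | 2·0+4·0+4·8+3·0 = 32
R: 4·3 = 12 | 2·0+4·3+4·0+3·0 = 12
Y: 4·7 = 28 | 2·0+4·0+4·1+3·8 = 28
J: 4·8 = 32 | 2·5+4·0+4·1+3·6 = 32
gcd(4,2,4,4,3) = 1

Coefficients: [4, 2, 4, 4, 3]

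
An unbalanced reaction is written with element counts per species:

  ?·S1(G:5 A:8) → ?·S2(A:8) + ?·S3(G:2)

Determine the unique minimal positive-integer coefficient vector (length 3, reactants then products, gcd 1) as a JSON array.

Coefficients: [2, 2, 5]

G: 2·5 = 10 | 2·0+5·2 = 10
A: 2·8 = 16 | 2·8+5·0 = 16
gcd(2,2,5) = 1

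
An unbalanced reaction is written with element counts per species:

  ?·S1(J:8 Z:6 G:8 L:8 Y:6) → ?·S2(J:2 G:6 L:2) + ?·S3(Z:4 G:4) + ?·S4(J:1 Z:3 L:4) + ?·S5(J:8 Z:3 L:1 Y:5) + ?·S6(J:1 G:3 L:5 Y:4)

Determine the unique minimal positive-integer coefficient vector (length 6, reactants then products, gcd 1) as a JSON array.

Coefficients: [6, 4, 3, 4, 4, 4]

J: 6·8 = 48 | 4·2+3·0+4·1+4·8+4·1 = 48
Z: 6·6 = 36 | 4·0+3·4+4·3+4·3+4·0 = 36
G: 6·8 = 48 | 4·6+3·4+4·0+4·0+4·3 = 48
L: 6·8 = 48 | 4·2+3·0+4·4+4·1+4·5 = 48
Y: 6·6 = 36 | 4·0+3·0+4·0+4·5+4·4 = 36
gcd(6,4,3,4,4,4) = 1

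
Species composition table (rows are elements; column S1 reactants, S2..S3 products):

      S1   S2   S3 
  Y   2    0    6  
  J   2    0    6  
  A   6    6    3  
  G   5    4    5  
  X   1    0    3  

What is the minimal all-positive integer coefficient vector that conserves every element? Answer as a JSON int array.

Coefficients: [6, 5, 2]

Y: 6·2 = 12 | 5·0+2·6 = 12
J: 6·2 = 12 | 5·0+2·6 = 12
A: 6·6 = 36 | 5·6+2·3 = 36
G: 6·5 = 30 | 5·4+2·5 = 30
X: 6·1 = 6 | 5·0+2·3 = 6
gcd(6,5,2) = 1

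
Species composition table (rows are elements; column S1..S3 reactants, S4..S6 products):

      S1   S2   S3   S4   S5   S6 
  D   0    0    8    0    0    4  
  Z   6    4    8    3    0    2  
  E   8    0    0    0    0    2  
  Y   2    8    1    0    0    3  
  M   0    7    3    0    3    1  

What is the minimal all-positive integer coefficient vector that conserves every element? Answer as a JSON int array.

Coefficients: [1, 1, 2, 6, 3, 4]

D: 1·0+1·0+2·8 = 16 | 6·0+3·0+4·4 = 16
Z: 1·6+1·4+2·8 = 26 | 6·3+3·0+4·2 = 26
E: 1·8+1·0+2·0 = 8 | 6·0+3·0+4·2 = 8
Y: 1·2+1·8+2·1 = 12 | 6·0+3·0+4·3 = 12
M: 1·0+1·7+2·3 = 13 | 6·0+3·3+4·1 = 13
gcd(1,1,2,6,3,4) = 1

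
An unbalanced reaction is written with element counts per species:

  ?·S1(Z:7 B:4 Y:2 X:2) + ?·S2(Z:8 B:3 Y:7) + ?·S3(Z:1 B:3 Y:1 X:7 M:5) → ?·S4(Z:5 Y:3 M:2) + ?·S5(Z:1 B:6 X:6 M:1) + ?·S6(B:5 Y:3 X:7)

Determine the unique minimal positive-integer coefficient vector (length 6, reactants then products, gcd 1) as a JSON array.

Z: 2·7+2·8+3·1 = 33 | 6·5+3·1+1·0 = 33
B: 2·4+2·3+3·3 = 23 | 6·0+3·6+1·5 = 23
Y: 2·2+2·7+3·1 = 21 | 6·3+3·0+1·3 = 21
X: 2·2+2·0+3·7 = 25 | 6·0+3·6+1·7 = 25
M: 2·0+2·0+3·5 = 15 | 6·2+3·1+1·0 = 15
gcd(2,2,3,6,3,1) = 1

Coefficients: [2, 2, 3, 6, 3, 1]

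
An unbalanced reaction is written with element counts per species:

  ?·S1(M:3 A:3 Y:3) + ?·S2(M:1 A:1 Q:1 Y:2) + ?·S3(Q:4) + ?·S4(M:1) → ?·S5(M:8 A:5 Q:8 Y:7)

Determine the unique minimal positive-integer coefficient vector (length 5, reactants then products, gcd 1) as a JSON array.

M: 2·3+4·1+3·0+6·1 = 16 | 2·8 = 16
A: 2·3+4·1+3·0+6·0 = 10 | 2·5 = 10
Q: 2·0+4·1+3·4+6·0 = 16 | 2·8 = 16
Y: 2·3+4·2+3·0+6·0 = 14 | 2·7 = 14
gcd(2,4,3,6,2) = 1

Coefficients: [2, 4, 3, 6, 2]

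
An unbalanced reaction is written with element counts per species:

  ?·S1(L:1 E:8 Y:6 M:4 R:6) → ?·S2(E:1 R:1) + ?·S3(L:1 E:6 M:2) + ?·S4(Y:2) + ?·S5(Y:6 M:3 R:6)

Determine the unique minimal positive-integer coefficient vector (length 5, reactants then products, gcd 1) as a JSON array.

L: 3·1 = 3 | 6·0+3·1+3·0+2·0 = 3
E: 3·8 = 24 | 6·1+3·6+3·0+2·0 = 24
Y: 3·6 = 18 | 6·0+3·0+3·2+2·6 = 18
M: 3·4 = 12 | 6·0+3·2+3·0+2·3 = 12
R: 3·6 = 18 | 6·1+3·0+3·0+2·6 = 18
gcd(3,6,3,3,2) = 1

Coefficients: [3, 6, 3, 3, 2]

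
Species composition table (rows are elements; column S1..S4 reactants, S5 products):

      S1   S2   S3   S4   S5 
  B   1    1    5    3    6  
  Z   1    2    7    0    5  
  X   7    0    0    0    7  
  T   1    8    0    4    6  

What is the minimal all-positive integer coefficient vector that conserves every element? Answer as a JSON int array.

B: 4·1+1·1+2·5+3·3 = 24 | 4·6 = 24
Z: 4·1+1·2+2·7+3·0 = 20 | 4·5 = 20
X: 4·7+1·0+2·0+3·0 = 28 | 4·7 = 28
T: 4·1+1·8+2·0+3·4 = 24 | 4·6 = 24
gcd(4,1,2,3,4) = 1

Coefficients: [4, 1, 2, 3, 4]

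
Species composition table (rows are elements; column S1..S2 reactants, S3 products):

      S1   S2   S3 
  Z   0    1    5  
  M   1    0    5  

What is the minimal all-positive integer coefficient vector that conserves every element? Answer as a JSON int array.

Coefficients: [5, 5, 1]

Z: 5·0+5·1 = 5 | 1·5 = 5
M: 5·1+5·0 = 5 | 1·5 = 5
gcd(5,5,1) = 1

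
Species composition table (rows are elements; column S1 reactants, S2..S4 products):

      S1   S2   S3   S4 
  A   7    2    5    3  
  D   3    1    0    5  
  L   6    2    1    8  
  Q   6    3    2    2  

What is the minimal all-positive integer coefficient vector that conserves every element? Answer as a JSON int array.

A: 3·7 = 21 | 4·2+2·5+1·3 = 21
D: 3·3 = 9 | 4·1+2·0+1·5 = 9
L: 3·6 = 18 | 4·2+2·1+1·8 = 18
Q: 3·6 = 18 | 4·3+2·2+1·2 = 18
gcd(3,4,2,1) = 1

Coefficients: [3, 4, 2, 1]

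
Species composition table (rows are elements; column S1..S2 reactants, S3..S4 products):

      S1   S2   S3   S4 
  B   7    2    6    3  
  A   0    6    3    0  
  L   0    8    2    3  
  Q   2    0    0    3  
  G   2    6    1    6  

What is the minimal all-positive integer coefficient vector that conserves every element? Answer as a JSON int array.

B: 6·7+3·2 = 48 | 6·6+4·3 = 48
A: 6·0+3·6 = 18 | 6·3+4·0 = 18
L: 6·0+3·8 = 24 | 6·2+4·3 = 24
Q: 6·2+3·0 = 12 | 6·0+4·3 = 12
G: 6·2+3·6 = 30 | 6·1+4·6 = 30
gcd(6,3,6,4) = 1

Coefficients: [6, 3, 6, 4]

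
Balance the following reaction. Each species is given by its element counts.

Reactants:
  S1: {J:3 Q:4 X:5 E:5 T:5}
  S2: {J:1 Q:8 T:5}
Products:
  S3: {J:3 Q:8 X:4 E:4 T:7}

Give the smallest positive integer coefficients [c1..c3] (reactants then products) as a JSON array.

J: 4·3+3·1 = 15 | 5·3 = 15
Q: 4·4+3·8 = 40 | 5·8 = 40
X: 4·5+3·0 = 20 | 5·4 = 20
E: 4·5+3·0 = 20 | 5·4 = 20
T: 4·5+3·5 = 35 | 5·7 = 35
gcd(4,3,5) = 1

Coefficients: [4, 3, 5]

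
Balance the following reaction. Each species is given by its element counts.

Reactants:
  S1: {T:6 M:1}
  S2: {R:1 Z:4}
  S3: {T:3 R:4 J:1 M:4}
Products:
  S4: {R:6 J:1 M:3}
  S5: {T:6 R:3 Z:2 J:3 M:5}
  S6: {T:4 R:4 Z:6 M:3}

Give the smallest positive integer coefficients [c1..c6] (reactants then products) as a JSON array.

Coefficients: [1, 5, 4, 1, 1, 3]

T: 1·6+5·0+4·3 = 18 | 1·0+1·6+3·4 = 18
R: 1·0+5·1+4·4 = 21 | 1·6+1·3+3·4 = 21
Z: 1·0+5·4+4·0 = 20 | 1·0+1·2+3·6 = 20
J: 1·0+5·0+4·1 = 4 | 1·1+1·3+3·0 = 4
M: 1·1+5·0+4·4 = 17 | 1·3+1·5+3·3 = 17
gcd(1,5,4,1,1,3) = 1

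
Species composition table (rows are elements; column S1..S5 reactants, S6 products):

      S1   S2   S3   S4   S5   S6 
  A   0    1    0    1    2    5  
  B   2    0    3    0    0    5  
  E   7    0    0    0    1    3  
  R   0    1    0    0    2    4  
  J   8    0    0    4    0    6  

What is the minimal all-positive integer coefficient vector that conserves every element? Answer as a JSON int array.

A: 1·0+6·1+6·0+4·1+5·2 = 20 | 4·5 = 20
B: 1·2+6·0+6·3+4·0+5·0 = 20 | 4·5 = 20
E: 1·7+6·0+6·0+4·0+5·1 = 12 | 4·3 = 12
R: 1·0+6·1+6·0+4·0+5·2 = 16 | 4·4 = 16
J: 1·8+6·0+6·0+4·4+5·0 = 24 | 4·6 = 24
gcd(1,6,6,4,5,4) = 1

Coefficients: [1, 6, 6, 4, 5, 4]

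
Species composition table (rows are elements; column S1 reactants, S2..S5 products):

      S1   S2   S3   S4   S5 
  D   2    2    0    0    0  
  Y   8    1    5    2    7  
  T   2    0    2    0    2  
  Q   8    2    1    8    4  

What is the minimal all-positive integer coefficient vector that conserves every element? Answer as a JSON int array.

D: 5·2 = 10 | 5·2+2·0+2·0+3·0 = 10
Y: 5·8 = 40 | 5·1+2·5+2·2+3·7 = 40
T: 5·2 = 10 | 5·0+2·2+2·0+3·2 = 10
Q: 5·8 = 40 | 5·2+2·1+2·8+3·4 = 40
gcd(5,5,2,2,3) = 1

Coefficients: [5, 5, 2, 2, 3]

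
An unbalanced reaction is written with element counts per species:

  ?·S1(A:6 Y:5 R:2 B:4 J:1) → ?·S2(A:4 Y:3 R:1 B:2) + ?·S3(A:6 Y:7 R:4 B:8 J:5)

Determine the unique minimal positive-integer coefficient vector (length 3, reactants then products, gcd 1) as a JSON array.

Coefficients: [5, 6, 1]

A: 5·6 = 30 | 6·4+1·6 = 30
Y: 5·5 = 25 | 6·3+1·7 = 25
R: 5·2 = 10 | 6·1+1·4 = 10
B: 5·4 = 20 | 6·2+1·8 = 20
J: 5·1 = 5 | 6·0+1·5 = 5
gcd(5,6,1) = 1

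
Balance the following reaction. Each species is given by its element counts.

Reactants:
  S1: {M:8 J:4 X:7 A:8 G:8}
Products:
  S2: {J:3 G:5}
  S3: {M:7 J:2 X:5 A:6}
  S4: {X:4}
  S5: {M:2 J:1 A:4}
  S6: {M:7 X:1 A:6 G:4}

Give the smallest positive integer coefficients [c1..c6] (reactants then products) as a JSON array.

Coefficients: [4, 4, 1, 5, 2, 3]

M: 4·8 = 32 | 4·0+1·7+5·0+2·2+3·7 = 32
J: 4·4 = 16 | 4·3+1·2+5·0+2·1+3·0 = 16
X: 4·7 = 28 | 4·0+1·5+5·4+2·0+3·1 = 28
A: 4·8 = 32 | 4·0+1·6+5·0+2·4+3·6 = 32
G: 4·8 = 32 | 4·5+1·0+5·0+2·0+3·4 = 32
gcd(4,4,1,5,2,3) = 1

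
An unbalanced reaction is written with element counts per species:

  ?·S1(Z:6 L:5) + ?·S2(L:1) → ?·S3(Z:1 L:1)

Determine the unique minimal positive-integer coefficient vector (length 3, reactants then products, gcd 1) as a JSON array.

Z: 1·6+1·0 = 6 | 6·1 = 6
L: 1·5+1·1 = 6 | 6·1 = 6
gcd(1,1,6) = 1

Coefficients: [1, 1, 6]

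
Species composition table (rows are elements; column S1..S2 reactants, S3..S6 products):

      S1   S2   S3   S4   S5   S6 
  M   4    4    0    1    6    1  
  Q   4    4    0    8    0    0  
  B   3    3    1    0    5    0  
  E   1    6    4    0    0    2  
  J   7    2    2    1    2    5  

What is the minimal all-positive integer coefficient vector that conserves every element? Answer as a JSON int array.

M: 6·4+4·4 = 40 | 5·0+5·1+5·6+5·1 = 40
Q: 6·4+4·4 = 40 | 5·0+5·8+5·0+5·0 = 40
B: 6·3+4·3 = 30 | 5·1+5·0+5·5+5·0 = 30
E: 6·1+4·6 = 30 | 5·4+5·0+5·0+5·2 = 30
J: 6·7+4·2 = 50 | 5·2+5·1+5·2+5·5 = 50
gcd(6,4,5,5,5,5) = 1

Coefficients: [6, 4, 5, 5, 5, 5]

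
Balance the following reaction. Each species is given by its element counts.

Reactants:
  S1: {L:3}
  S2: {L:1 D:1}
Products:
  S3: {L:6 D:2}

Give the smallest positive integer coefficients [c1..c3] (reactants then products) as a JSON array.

Coefficients: [4, 6, 3]

L: 4·3+6·1 = 18 | 3·6 = 18
D: 4·0+6·1 = 6 | 3·2 = 6
gcd(4,6,3) = 1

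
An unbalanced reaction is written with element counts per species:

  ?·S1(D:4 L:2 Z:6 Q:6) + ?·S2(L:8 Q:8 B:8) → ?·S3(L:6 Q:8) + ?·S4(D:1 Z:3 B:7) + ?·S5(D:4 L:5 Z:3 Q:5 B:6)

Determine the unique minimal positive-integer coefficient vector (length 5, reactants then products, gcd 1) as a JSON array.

Coefficients: [3, 5, 6, 4, 2]

D: 3·4+5·0 = 12 | 6·0+4·1+2·4 = 12
L: 3·2+5·8 = 46 | 6·6+4·0+2·5 = 46
Z: 3·6+5·0 = 18 | 6·0+4·3+2·3 = 18
Q: 3·6+5·8 = 58 | 6·8+4·0+2·5 = 58
B: 3·0+5·8 = 40 | 6·0+4·7+2·6 = 40
gcd(3,5,6,4,2) = 1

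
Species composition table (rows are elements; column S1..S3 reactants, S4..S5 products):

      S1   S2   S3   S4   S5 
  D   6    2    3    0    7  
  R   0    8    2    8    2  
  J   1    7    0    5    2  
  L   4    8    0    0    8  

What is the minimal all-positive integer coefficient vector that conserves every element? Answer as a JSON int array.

Coefficients: [2, 4, 5, 4, 5]

D: 2·6+4·2+5·3 = 35 | 4·0+5·7 = 35
R: 2·0+4·8+5·2 = 42 | 4·8+5·2 = 42
J: 2·1+4·7+5·0 = 30 | 4·5+5·2 = 30
L: 2·4+4·8+5·0 = 40 | 4·0+5·8 = 40
gcd(2,4,5,4,5) = 1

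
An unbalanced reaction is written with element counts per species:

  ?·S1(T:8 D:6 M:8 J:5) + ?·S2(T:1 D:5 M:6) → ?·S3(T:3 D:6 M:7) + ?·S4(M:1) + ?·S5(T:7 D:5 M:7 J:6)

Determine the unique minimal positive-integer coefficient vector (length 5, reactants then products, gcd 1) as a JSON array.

T: 6·8+5·1 = 53 | 6·3+1·0+5·7 = 53
D: 6·6+5·5 = 61 | 6·6+1·0+5·5 = 61
M: 6·8+5·6 = 78 | 6·7+1·1+5·7 = 78
J: 6·5+5·0 = 30 | 6·0+1·0+5·6 = 30
gcd(6,5,6,1,5) = 1

Coefficients: [6, 5, 6, 1, 5]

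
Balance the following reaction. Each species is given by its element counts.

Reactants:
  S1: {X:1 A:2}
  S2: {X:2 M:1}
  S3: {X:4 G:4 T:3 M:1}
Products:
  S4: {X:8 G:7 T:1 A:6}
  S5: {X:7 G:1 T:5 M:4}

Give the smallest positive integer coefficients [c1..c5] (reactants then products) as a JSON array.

X: 3·1+2·2+2·4 = 15 | 1·8+1·7 = 15
G: 3·0+2·0+2·4 = 8 | 1·7+1·1 = 8
T: 3·0+2·0+2·3 = 6 | 1·1+1·5 = 6
A: 3·2+2·0+2·0 = 6 | 1·6+1·0 = 6
M: 3·0+2·1+2·1 = 4 | 1·0+1·4 = 4
gcd(3,2,2,1,1) = 1

Coefficients: [3, 2, 2, 1, 1]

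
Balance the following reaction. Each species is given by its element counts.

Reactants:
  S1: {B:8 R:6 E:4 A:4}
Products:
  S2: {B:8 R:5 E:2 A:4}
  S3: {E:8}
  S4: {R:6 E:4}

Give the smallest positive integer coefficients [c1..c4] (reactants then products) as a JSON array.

B: 6·8 = 48 | 6·8+1·0+1·0 = 48
R: 6·6 = 36 | 6·5+1·0+1·6 = 36
E: 6·4 = 24 | 6·2+1·8+1·4 = 24
A: 6·4 = 24 | 6·4+1·0+1·0 = 24
gcd(6,6,1,1) = 1

Coefficients: [6, 6, 1, 1]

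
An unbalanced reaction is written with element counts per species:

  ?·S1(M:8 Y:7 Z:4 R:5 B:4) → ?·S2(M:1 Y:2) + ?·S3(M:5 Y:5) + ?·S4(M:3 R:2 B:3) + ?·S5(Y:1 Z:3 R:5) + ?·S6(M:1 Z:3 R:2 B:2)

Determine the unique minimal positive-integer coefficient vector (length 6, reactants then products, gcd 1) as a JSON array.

Coefficients: [3, 5, 2, 2, 1, 3]

M: 3·8 = 24 | 5·1+2·5+2·3+1·0+3·1 = 24
Y: 3·7 = 21 | 5·2+2·5+2·0+1·1+3·0 = 21
Z: 3·4 = 12 | 5·0+2·0+2·0+1·3+3·3 = 12
R: 3·5 = 15 | 5·0+2·0+2·2+1·5+3·2 = 15
B: 3·4 = 12 | 5·0+2·0+2·3+1·0+3·2 = 12
gcd(3,5,2,2,1,3) = 1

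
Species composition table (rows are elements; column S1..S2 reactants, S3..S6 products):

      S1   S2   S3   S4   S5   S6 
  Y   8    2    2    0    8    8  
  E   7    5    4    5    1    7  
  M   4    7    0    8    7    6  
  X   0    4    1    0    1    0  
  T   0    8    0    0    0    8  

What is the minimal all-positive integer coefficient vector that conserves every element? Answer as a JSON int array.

Y: 5·8+2·2 = 44 | 6·2+1·0+2·8+2·8 = 44
E: 5·7+2·5 = 45 | 6·4+1·5+2·1+2·7 = 45
M: 5·4+2·7 = 34 | 6·0+1·8+2·7+2·6 = 34
X: 5·0+2·4 = 8 | 6·1+1·0+2·1+2·0 = 8
T: 5·0+2·8 = 16 | 6·0+1·0+2·0+2·8 = 16
gcd(5,2,6,1,2,2) = 1

Coefficients: [5, 2, 6, 1, 2, 2]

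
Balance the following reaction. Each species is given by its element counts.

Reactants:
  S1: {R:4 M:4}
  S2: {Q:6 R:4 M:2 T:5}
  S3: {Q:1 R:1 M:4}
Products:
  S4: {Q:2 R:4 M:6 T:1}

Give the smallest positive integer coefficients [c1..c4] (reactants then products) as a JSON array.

Q: 3·0+1·6+4·1 = 10 | 5·2 = 10
R: 3·4+1·4+4·1 = 20 | 5·4 = 20
M: 3·4+1·2+4·4 = 30 | 5·6 = 30
T: 3·0+1·5+4·0 = 5 | 5·1 = 5
gcd(3,1,4,5) = 1

Coefficients: [3, 1, 4, 5]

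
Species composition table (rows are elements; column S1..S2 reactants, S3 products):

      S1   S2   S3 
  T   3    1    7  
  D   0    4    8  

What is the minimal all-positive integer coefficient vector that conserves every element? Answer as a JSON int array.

T: 5·3+6·1 = 21 | 3·7 = 21
D: 5·0+6·4 = 24 | 3·8 = 24
gcd(5,6,3) = 1

Coefficients: [5, 6, 3]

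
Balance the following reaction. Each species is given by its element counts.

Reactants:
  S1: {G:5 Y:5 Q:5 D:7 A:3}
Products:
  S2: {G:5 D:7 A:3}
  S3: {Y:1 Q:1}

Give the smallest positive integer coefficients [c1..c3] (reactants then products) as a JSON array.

G: 1·5 = 5 | 1·5+5·0 = 5
Y: 1·5 = 5 | 1·0+5·1 = 5
Q: 1·5 = 5 | 1·0+5·1 = 5
D: 1·7 = 7 | 1·7+5·0 = 7
A: 1·3 = 3 | 1·3+5·0 = 3
gcd(1,1,5) = 1

Coefficients: [1, 1, 5]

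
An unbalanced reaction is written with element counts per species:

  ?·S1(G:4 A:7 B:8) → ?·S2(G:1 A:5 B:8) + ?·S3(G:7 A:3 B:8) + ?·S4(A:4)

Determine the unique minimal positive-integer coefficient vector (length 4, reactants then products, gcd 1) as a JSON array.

Coefficients: [4, 2, 2, 3]

G: 4·4 = 16 | 2·1+2·7+3·0 = 16
A: 4·7 = 28 | 2·5+2·3+3·4 = 28
B: 4·8 = 32 | 2·8+2·8+3·0 = 32
gcd(4,2,2,3) = 1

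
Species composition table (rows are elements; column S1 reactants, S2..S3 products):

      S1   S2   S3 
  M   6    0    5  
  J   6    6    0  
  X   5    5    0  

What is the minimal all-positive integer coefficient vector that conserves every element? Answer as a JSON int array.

Coefficients: [5, 5, 6]

M: 5·6 = 30 | 5·0+6·5 = 30
J: 5·6 = 30 | 5·6+6·0 = 30
X: 5·5 = 25 | 5·5+6·0 = 25
gcd(5,5,6) = 1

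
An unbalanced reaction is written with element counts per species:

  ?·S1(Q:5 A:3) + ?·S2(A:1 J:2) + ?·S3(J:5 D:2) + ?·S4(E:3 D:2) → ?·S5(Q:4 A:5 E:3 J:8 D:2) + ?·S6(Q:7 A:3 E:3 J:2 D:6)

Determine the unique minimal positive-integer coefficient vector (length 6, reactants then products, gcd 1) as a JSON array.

Coefficients: [3, 4, 2, 3, 2, 1]

Q: 3·5+4·0+2·0+3·0 = 15 | 2·4+1·7 = 15
A: 3·3+4·1+2·0+3·0 = 13 | 2·5+1·3 = 13
E: 3·0+4·0+2·0+3·3 = 9 | 2·3+1·3 = 9
J: 3·0+4·2+2·5+3·0 = 18 | 2·8+1·2 = 18
D: 3·0+4·0+2·2+3·2 = 10 | 2·2+1·6 = 10
gcd(3,4,2,3,2,1) = 1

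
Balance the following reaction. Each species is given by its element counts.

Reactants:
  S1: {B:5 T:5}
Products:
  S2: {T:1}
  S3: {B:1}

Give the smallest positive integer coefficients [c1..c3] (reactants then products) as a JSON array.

B: 1·5 = 5 | 5·0+5·1 = 5
T: 1·5 = 5 | 5·1+5·0 = 5
gcd(1,5,5) = 1

Coefficients: [1, 5, 5]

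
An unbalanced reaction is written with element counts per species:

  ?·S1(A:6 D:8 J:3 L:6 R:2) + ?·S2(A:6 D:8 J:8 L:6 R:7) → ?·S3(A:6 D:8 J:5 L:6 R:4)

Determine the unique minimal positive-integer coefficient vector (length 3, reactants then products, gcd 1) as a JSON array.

A: 3·6+2·6 = 30 | 5·6 = 30
D: 3·8+2·8 = 40 | 5·8 = 40
J: 3·3+2·8 = 25 | 5·5 = 25
L: 3·6+2·6 = 30 | 5·6 = 30
R: 3·2+2·7 = 20 | 5·4 = 20
gcd(3,2,5) = 1

Coefficients: [3, 2, 5]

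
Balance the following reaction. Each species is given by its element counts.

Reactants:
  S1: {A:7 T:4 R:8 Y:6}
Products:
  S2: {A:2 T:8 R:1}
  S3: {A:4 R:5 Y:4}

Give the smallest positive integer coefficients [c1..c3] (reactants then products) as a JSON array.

A: 2·7 = 14 | 1·2+3·4 = 14
T: 2·4 = 8 | 1·8+3·0 = 8
R: 2·8 = 16 | 1·1+3·5 = 16
Y: 2·6 = 12 | 1·0+3·4 = 12
gcd(2,1,3) = 1

Coefficients: [2, 1, 3]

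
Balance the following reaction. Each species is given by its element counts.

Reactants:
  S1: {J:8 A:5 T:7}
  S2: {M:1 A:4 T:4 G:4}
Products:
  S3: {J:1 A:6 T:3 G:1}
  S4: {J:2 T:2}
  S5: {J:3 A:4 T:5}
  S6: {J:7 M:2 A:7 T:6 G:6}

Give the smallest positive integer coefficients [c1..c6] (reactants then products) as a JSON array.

J: 3·8+2·0 = 24 | 2·1+6·2+1·3+1·7 = 24
M: 3·0+2·1 = 2 | 2·0+6·0+1·0+1·2 = 2
A: 3·5+2·4 = 23 | 2·6+6·0+1·4+1·7 = 23
T: 3·7+2·4 = 29 | 2·3+6·2+1·5+1·6 = 29
G: 3·0+2·4 = 8 | 2·1+6·0+1·0+1·6 = 8
gcd(3,2,2,6,1,1) = 1

Coefficients: [3, 2, 2, 6, 1, 1]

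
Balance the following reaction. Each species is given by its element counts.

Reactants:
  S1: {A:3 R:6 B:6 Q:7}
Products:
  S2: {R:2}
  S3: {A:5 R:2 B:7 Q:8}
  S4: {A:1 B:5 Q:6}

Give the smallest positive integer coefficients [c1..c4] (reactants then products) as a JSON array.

Coefficients: [2, 5, 1, 1]

A: 2·3 = 6 | 5·0+1·5+1·1 = 6
R: 2·6 = 12 | 5·2+1·2+1·0 = 12
B: 2·6 = 12 | 5·0+1·7+1·5 = 12
Q: 2·7 = 14 | 5·0+1·8+1·6 = 14
gcd(2,5,1,1) = 1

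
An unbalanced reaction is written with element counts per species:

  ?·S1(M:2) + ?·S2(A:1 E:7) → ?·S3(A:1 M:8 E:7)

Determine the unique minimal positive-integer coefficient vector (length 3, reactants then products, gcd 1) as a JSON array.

Coefficients: [4, 1, 1]

A: 4·0+1·1 = 1 | 1·1 = 1
M: 4·2+1·0 = 8 | 1·8 = 8
E: 4·0+1·7 = 7 | 1·7 = 7
gcd(4,1,1) = 1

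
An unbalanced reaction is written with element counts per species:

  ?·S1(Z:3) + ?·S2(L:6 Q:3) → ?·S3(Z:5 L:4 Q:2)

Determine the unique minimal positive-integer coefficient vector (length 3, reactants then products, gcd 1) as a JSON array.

Coefficients: [5, 2, 3]

Z: 5·3+2·0 = 15 | 3·5 = 15
L: 5·0+2·6 = 12 | 3·4 = 12
Q: 5·0+2·3 = 6 | 3·2 = 6
gcd(5,2,3) = 1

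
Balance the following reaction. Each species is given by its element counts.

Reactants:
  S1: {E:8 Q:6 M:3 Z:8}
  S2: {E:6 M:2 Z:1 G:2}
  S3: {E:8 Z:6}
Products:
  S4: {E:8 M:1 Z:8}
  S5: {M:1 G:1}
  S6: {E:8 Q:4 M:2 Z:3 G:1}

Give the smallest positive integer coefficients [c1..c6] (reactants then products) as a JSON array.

E: 4·8+4·6+5·8 = 96 | 6·8+2·0+6·8 = 96
Q: 4·6+4·0+5·0 = 24 | 6·0+2·0+6·4 = 24
M: 4·3+4·2+5·0 = 20 | 6·1+2·1+6·2 = 20
Z: 4·8+4·1+5·6 = 66 | 6·8+2·0+6·3 = 66
G: 4·0+4·2+5·0 = 8 | 6·0+2·1+6·1 = 8
gcd(4,4,5,6,2,6) = 1

Coefficients: [4, 4, 5, 6, 2, 6]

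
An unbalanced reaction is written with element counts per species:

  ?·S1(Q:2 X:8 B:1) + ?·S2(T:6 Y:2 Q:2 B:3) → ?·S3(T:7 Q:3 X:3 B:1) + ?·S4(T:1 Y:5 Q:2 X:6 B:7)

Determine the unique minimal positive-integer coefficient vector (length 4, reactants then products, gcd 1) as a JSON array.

Coefficients: [3, 5, 4, 2]

T: 3·0+5·6 = 30 | 4·7+2·1 = 30
Y: 3·0+5·2 = 10 | 4·0+2·5 = 10
Q: 3·2+5·2 = 16 | 4·3+2·2 = 16
X: 3·8+5·0 = 24 | 4·3+2·6 = 24
B: 3·1+5·3 = 18 | 4·1+2·7 = 18
gcd(3,5,4,2) = 1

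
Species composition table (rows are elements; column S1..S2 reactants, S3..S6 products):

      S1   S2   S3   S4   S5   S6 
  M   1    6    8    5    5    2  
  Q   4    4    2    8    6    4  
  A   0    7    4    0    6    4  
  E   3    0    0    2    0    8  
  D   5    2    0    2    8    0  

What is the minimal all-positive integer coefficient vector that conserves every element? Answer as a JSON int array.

M: 6·1+6·6 = 42 | 1·8+1·5+5·5+2·2 = 42
Q: 6·4+6·4 = 48 | 1·2+1·8+5·6+2·4 = 48
A: 6·0+6·7 = 42 | 1·4+1·0+5·6+2·4 = 42
E: 6·3+6·0 = 18 | 1·0+1·2+5·0+2·8 = 18
D: 6·5+6·2 = 42 | 1·0+1·2+5·8+2·0 = 42
gcd(6,6,1,1,5,2) = 1

Coefficients: [6, 6, 1, 1, 5, 2]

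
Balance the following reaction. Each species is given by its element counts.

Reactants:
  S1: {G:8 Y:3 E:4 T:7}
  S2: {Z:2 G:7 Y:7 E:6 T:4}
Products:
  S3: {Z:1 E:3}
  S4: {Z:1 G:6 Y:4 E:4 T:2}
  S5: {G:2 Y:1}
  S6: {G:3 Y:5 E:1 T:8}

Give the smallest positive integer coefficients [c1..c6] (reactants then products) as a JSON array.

Coefficients: [2, 5, 5, 5, 6, 3]

Z: 2·0+5·2 = 10 | 5·1+5·1+6·0+3·0 = 10
G: 2·8+5·7 = 51 | 5·0+5·6+6·2+3·3 = 51
Y: 2·3+5·7 = 41 | 5·0+5·4+6·1+3·5 = 41
E: 2·4+5·6 = 38 | 5·3+5·4+6·0+3·1 = 38
T: 2·7+5·4 = 34 | 5·0+5·2+6·0+3·8 = 34
gcd(2,5,5,5,6,3) = 1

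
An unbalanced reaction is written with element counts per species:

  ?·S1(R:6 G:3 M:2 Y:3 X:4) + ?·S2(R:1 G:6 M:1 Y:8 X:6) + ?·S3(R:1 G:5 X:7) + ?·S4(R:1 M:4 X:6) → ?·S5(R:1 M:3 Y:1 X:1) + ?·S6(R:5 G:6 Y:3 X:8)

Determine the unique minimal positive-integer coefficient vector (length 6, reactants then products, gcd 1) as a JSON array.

Coefficients: [5, 1, 3, 1, 5, 6]

R: 5·6+1·1+3·1+1·1 = 35 | 5·1+6·5 = 35
G: 5·3+1·6+3·5+1·0 = 36 | 5·0+6·6 = 36
M: 5·2+1·1+3·0+1·4 = 15 | 5·3+6·0 = 15
Y: 5·3+1·8+3·0+1·0 = 23 | 5·1+6·3 = 23
X: 5·4+1·6+3·7+1·6 = 53 | 5·1+6·8 = 53
gcd(5,1,3,1,5,6) = 1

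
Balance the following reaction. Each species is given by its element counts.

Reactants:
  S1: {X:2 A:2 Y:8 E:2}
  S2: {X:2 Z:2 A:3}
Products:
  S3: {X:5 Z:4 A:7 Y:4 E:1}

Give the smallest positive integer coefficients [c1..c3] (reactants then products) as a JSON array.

X: 1·2+4·2 = 10 | 2·5 = 10
Z: 1·0+4·2 = 8 | 2·4 = 8
A: 1·2+4·3 = 14 | 2·7 = 14
Y: 1·8+4·0 = 8 | 2·4 = 8
E: 1·2+4·0 = 2 | 2·1 = 2
gcd(1,4,2) = 1

Coefficients: [1, 4, 2]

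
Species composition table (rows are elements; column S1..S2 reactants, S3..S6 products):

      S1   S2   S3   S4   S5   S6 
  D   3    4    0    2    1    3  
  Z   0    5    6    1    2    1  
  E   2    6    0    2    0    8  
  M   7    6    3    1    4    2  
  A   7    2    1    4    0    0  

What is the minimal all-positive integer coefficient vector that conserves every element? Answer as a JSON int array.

D: 1·3+5·4 = 23 | 1·0+4·2+6·1+3·3 = 23
Z: 1·0+5·5 = 25 | 1·6+4·1+6·2+3·1 = 25
E: 1·2+5·6 = 32 | 1·0+4·2+6·0+3·8 = 32
M: 1·7+5·6 = 37 | 1·3+4·1+6·4+3·2 = 37
A: 1·7+5·2 = 17 | 1·1+4·4+6·0+3·0 = 17
gcd(1,5,1,4,6,3) = 1

Coefficients: [1, 5, 1, 4, 6, 3]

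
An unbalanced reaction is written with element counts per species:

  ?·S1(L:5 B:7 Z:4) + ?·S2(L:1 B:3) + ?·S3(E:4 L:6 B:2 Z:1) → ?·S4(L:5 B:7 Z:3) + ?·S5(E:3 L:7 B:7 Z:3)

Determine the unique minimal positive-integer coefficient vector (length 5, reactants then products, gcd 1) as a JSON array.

E: 6·0+5·0+3·4 = 12 | 5·0+4·3 = 12
L: 6·5+5·1+3·6 = 53 | 5·5+4·7 = 53
B: 6·7+5·3+3·2 = 63 | 5·7+4·7 = 63
Z: 6·4+5·0+3·1 = 27 | 5·3+4·3 = 27
gcd(6,5,3,5,4) = 1

Coefficients: [6, 5, 3, 5, 4]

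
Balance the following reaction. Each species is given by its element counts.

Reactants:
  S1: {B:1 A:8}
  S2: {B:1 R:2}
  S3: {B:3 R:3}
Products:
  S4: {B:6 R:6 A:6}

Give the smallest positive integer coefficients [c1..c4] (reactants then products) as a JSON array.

B: 3·1+3·1+6·3 = 24 | 4·6 = 24
R: 3·0+3·2+6·3 = 24 | 4·6 = 24
A: 3·8+3·0+6·0 = 24 | 4·6 = 24
gcd(3,3,6,4) = 1

Coefficients: [3, 3, 6, 4]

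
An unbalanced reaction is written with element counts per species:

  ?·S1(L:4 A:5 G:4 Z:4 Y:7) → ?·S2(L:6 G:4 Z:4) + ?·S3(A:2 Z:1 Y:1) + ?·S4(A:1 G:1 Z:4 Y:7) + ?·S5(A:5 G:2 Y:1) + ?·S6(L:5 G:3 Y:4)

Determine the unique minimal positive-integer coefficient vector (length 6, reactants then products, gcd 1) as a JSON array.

Coefficients: [4, 1, 4, 2, 2, 2]

L: 4·4 = 16 | 1·6+4·0+2·0+2·0+2·5 = 16
A: 4·5 = 20 | 1·0+4·2+2·1+2·5+2·0 = 20
G: 4·4 = 16 | 1·4+4·0+2·1+2·2+2·3 = 16
Z: 4·4 = 16 | 1·4+4·1+2·4+2·0+2·0 = 16
Y: 4·7 = 28 | 1·0+4·1+2·7+2·1+2·4 = 28
gcd(4,1,4,2,2,2) = 1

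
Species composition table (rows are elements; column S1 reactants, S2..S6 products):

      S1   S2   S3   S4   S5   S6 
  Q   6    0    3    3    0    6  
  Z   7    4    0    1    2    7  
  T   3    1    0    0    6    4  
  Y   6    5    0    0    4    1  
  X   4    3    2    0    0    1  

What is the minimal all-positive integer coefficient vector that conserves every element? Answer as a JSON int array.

Coefficients: [5, 5, 2, 6, 1, 1]

Q: 5·6 = 30 | 5·0+2·3+6·3+1·0+1·6 = 30
Z: 5·7 = 35 | 5·4+2·0+6·1+1·2+1·7 = 35
T: 5·3 = 15 | 5·1+2·0+6·0+1·6+1·4 = 15
Y: 5·6 = 30 | 5·5+2·0+6·0+1·4+1·1 = 30
X: 5·4 = 20 | 5·3+2·2+6·0+1·0+1·1 = 20
gcd(5,5,2,6,1,1) = 1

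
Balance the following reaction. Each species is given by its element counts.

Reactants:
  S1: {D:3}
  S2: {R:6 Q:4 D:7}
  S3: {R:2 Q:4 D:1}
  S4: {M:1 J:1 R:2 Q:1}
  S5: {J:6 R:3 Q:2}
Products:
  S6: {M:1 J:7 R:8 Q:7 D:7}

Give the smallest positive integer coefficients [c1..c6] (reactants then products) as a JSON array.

Coefficients: [6, 1, 3, 4, 4, 4]

M: 6·0+1·0+3·0+4·1+4·0 = 4 | 4·1 = 4
J: 6·0+1·0+3·0+4·1+4·6 = 28 | 4·7 = 28
R: 6·0+1·6+3·2+4·2+4·3 = 32 | 4·8 = 32
Q: 6·0+1·4+3·4+4·1+4·2 = 28 | 4·7 = 28
D: 6·3+1·7+3·1+4·0+4·0 = 28 | 4·7 = 28
gcd(6,1,3,4,4,4) = 1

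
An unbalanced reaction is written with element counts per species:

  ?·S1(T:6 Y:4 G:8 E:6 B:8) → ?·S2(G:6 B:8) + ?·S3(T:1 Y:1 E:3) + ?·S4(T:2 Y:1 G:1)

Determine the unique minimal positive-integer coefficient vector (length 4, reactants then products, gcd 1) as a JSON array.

Coefficients: [1, 1, 2, 2]

T: 1·6 = 6 | 1·0+2·1+2·2 = 6
Y: 1·4 = 4 | 1·0+2·1+2·1 = 4
G: 1·8 = 8 | 1·6+2·0+2·1 = 8
E: 1·6 = 6 | 1·0+2·3+2·0 = 6
B: 1·8 = 8 | 1·8+2·0+2·0 = 8
gcd(1,1,2,2) = 1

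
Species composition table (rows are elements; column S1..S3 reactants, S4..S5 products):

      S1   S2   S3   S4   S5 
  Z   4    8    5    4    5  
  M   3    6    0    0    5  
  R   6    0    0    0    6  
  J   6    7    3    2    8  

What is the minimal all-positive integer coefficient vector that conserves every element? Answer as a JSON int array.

Coefficients: [3, 1, 3, 5, 3]

Z: 3·4+1·8+3·5 = 35 | 5·4+3·5 = 35
M: 3·3+1·6+3·0 = 15 | 5·0+3·5 = 15
R: 3·6+1·0+3·0 = 18 | 5·0+3·6 = 18
J: 3·6+1·7+3·3 = 34 | 5·2+3·8 = 34
gcd(3,1,3,5,3) = 1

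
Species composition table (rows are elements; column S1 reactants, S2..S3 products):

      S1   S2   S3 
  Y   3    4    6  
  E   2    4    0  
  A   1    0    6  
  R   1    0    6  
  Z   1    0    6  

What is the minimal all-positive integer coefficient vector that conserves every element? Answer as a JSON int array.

Coefficients: [6, 3, 1]

Y: 6·3 = 18 | 3·4+1·6 = 18
E: 6·2 = 12 | 3·4+1·0 = 12
A: 6·1 = 6 | 3·0+1·6 = 6
R: 6·1 = 6 | 3·0+1·6 = 6
Z: 6·1 = 6 | 3·0+1·6 = 6
gcd(6,3,1) = 1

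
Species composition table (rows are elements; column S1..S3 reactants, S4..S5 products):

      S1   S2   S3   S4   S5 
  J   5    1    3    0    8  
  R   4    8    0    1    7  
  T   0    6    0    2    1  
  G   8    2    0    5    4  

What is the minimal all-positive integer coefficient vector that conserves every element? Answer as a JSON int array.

J: 6·5+3·1+5·3 = 48 | 6·0+6·8 = 48
R: 6·4+3·8+5·0 = 48 | 6·1+6·7 = 48
T: 6·0+3·6+5·0 = 18 | 6·2+6·1 = 18
G: 6·8+3·2+5·0 = 54 | 6·5+6·4 = 54
gcd(6,3,5,6,6) = 1

Coefficients: [6, 3, 5, 6, 6]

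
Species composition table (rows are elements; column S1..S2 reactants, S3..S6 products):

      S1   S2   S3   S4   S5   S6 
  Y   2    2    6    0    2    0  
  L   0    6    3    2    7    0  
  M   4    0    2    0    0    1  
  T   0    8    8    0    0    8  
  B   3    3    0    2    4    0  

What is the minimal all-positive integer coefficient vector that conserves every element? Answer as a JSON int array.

Coefficients: [1, 3, 1, 4, 1, 2]

Y: 1·2+3·2 = 8 | 1·6+4·0+1·2+2·0 = 8
L: 1·0+3·6 = 18 | 1·3+4·2+1·7+2·0 = 18
M: 1·4+3·0 = 4 | 1·2+4·0+1·0+2·1 = 4
T: 1·0+3·8 = 24 | 1·8+4·0+1·0+2·8 = 24
B: 1·3+3·3 = 12 | 1·0+4·2+1·4+2·0 = 12
gcd(1,3,1,4,1,2) = 1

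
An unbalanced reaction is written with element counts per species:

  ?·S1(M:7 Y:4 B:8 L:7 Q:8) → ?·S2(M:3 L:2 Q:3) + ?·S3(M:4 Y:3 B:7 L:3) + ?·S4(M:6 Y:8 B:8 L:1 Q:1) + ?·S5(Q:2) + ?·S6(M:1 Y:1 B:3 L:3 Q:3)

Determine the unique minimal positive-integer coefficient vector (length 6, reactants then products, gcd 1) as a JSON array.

Coefficients: [5, 5, 2, 1, 3, 6]

M: 5·7 = 35 | 5·3+2·4+1·6+3·0+6·1 = 35
Y: 5·4 = 20 | 5·0+2·3+1·8+3·0+6·1 = 20
B: 5·8 = 40 | 5·0+2·7+1·8+3·0+6·3 = 40
L: 5·7 = 35 | 5·2+2·3+1·1+3·0+6·3 = 35
Q: 5·8 = 40 | 5·3+2·0+1·1+3·2+6·3 = 40
gcd(5,5,2,1,3,6) = 1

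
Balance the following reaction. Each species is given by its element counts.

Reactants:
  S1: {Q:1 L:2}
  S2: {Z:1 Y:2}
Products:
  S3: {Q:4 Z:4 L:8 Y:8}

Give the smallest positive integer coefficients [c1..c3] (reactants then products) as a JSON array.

Q: 4·1+4·0 = 4 | 1·4 = 4
Z: 4·0+4·1 = 4 | 1·4 = 4
L: 4·2+4·0 = 8 | 1·8 = 8
Y: 4·0+4·2 = 8 | 1·8 = 8
gcd(4,4,1) = 1

Coefficients: [4, 4, 1]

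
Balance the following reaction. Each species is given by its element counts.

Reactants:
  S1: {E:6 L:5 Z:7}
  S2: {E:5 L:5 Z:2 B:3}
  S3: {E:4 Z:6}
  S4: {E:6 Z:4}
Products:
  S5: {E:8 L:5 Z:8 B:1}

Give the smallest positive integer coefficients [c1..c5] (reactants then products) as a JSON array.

Coefficients: [4, 2, 2, 1, 6]

E: 4·6+2·5+2·4+1·6 = 48 | 6·8 = 48
L: 4·5+2·5+2·0+1·0 = 30 | 6·5 = 30
Z: 4·7+2·2+2·6+1·4 = 48 | 6·8 = 48
B: 4·0+2·3+2·0+1·0 = 6 | 6·1 = 6
gcd(4,2,2,1,6) = 1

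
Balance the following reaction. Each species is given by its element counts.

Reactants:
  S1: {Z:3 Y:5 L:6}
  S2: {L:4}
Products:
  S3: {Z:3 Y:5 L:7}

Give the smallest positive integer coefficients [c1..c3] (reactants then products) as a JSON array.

Z: 4·3+1·0 = 12 | 4·3 = 12
Y: 4·5+1·0 = 20 | 4·5 = 20
L: 4·6+1·4 = 28 | 4·7 = 28
gcd(4,1,4) = 1

Coefficients: [4, 1, 4]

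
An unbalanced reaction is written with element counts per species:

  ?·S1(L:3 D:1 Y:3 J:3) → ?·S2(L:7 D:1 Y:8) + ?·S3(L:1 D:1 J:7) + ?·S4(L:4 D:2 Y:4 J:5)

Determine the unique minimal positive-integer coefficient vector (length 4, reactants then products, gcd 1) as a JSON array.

L: 4·3 = 12 | 1·7+1·1+1·4 = 12
D: 4·1 = 4 | 1·1+1·1+1·2 = 4
Y: 4·3 = 12 | 1·8+1·0+1·4 = 12
J: 4·3 = 12 | 1·0+1·7+1·5 = 12
gcd(4,1,1,1) = 1

Coefficients: [4, 1, 1, 1]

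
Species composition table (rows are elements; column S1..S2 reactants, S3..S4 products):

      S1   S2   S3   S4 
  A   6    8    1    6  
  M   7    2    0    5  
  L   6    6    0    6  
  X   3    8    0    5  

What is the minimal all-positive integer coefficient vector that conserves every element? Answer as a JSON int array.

Coefficients: [3, 2, 4, 5]

A: 3·6+2·8 = 34 | 4·1+5·6 = 34
M: 3·7+2·2 = 25 | 4·0+5·5 = 25
L: 3·6+2·6 = 30 | 4·0+5·6 = 30
X: 3·3+2·8 = 25 | 4·0+5·5 = 25
gcd(3,2,4,5) = 1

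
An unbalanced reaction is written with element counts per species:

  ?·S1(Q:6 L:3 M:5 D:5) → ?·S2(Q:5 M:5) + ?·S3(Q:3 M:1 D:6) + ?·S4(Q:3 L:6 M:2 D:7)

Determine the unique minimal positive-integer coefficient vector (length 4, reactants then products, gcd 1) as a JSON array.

Q: 4·6 = 24 | 3·5+1·3+2·3 = 24
L: 4·3 = 12 | 3·0+1·0+2·6 = 12
M: 4·5 = 20 | 3·5+1·1+2·2 = 20
D: 4·5 = 20 | 3·0+1·6+2·7 = 20
gcd(4,3,1,2) = 1

Coefficients: [4, 3, 1, 2]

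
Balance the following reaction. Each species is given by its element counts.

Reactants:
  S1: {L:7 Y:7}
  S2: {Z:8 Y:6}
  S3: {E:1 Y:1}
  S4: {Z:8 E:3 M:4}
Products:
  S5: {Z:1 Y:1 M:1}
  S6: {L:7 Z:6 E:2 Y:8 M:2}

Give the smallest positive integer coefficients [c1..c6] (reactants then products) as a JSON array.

L: 5·7+1·0+1·0+3·0 = 35 | 2·0+5·7 = 35
Z: 5·0+1·8+1·0+3·8 = 32 | 2·1+5·6 = 32
E: 5·0+1·0+1·1+3·3 = 10 | 2·0+5·2 = 10
Y: 5·7+1·6+1·1+3·0 = 42 | 2·1+5·8 = 42
M: 5·0+1·0+1·0+3·4 = 12 | 2·1+5·2 = 12
gcd(5,1,1,3,2,5) = 1

Coefficients: [5, 1, 1, 3, 2, 5]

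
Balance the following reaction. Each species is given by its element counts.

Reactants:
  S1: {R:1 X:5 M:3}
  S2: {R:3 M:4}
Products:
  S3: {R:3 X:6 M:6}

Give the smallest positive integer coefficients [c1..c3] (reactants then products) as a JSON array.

Coefficients: [6, 3, 5]

R: 6·1+3·3 = 15 | 5·3 = 15
X: 6·5+3·0 = 30 | 5·6 = 30
M: 6·3+3·4 = 30 | 5·6 = 30
gcd(6,3,5) = 1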